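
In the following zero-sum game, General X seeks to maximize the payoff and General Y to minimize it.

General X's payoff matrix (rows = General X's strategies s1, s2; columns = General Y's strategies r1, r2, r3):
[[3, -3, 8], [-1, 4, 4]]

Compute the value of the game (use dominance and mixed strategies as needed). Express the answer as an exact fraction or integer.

Column r3 is strictly dominated by r1 for General Y (it gives General X more in every row).
The remaining 2×2 game on (s1, s2) × (r1, r2) has no saddle point. Let General X play s1 with probability p; indifference gives 3p − (1−p) = −3p + 4(1−p), so p = 5/11.
Similarly General Y's optimal q on r1 is 7/11, and the value is 3·(7/11) + (-3)·(4/11) = 9/11.

9/11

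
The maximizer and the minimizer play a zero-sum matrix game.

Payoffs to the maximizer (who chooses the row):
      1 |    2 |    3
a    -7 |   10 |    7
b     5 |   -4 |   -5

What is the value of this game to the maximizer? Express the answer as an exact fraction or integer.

Column 2 is strictly dominated by 3 for the minimizer (it gives the maximizer more in every row).
The remaining 2×2 game on (a, b) × (1, 3) has no saddle point. Let the maximizer play a with probability p; indifference gives −7p + 5(1−p) = 7p − 5(1−p), so p = 5/12.
Similarly the minimizer's optimal q on 1 is 1/2, and the value is -7·(1/2) + (7)·(1/2) = 0.

0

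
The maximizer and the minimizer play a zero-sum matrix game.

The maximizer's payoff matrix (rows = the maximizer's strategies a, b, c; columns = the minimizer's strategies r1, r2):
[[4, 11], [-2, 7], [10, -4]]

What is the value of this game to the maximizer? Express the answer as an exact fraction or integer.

6

Row b is strictly dominated by row a, so the maximizer never plays it.
The remaining 2×2 game on (a, c) × (r1, r2) has no saddle point. Let the maximizer play a with probability p; indifference gives 4p + 10(1−p) = 11p − 4(1−p), so p = 2/3.
Similarly the minimizer's optimal q on r1 is 5/7, and the value is 4·(5/7) + (11)·(2/7) = 6.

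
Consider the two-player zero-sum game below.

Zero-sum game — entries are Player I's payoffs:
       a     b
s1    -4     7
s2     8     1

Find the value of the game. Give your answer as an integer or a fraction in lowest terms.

10/3

Row minima are -4 and 1, so Player I's maximin is 1; column maxima are 8 and 7, so Player II's minimax is 7. These differ, so the equilibrium is in mixed strategies.
Let Player I play s1 with probability p. Player II is indifferent when −4p + 8(1−p) = 7p + (1−p), giving p = 7/18.
Let Player II play a with probability q. Player I is indifferent when −4q + 7(1−q) = 8q + (1−q), giving q = 1/3.
The value is -4·(1/3) + (7)·(2/3) = 10/3.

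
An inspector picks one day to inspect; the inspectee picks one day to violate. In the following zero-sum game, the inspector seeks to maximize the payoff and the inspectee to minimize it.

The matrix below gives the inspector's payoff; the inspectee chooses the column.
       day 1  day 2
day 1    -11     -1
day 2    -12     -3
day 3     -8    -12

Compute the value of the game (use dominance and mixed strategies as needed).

Row day 2 is strictly dominated by row day 1, so the inspector never plays it.
The remaining 2×2 game on (day 1, day 3) × (day 1, day 2) has no saddle point. Let the inspector play day 1 with probability p; indifference gives −11p − 8(1−p) = −p − 12(1−p), so p = 2/7.
Similarly the inspectee's optimal q on day 1 is 11/14, and the value is -11·(11/14) + (-1)·(3/14) = -62/7.

-62/7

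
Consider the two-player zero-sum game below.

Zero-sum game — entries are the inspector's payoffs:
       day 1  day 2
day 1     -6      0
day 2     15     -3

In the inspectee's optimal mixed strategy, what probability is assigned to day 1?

Row minima are -6 and -3, so the inspector's maximin is -3; column maxima are 15 and 0, so the inspectee's minimax is 0. These differ, so the equilibrium is in mixed strategies.
Let the inspectee play day 1 with probability q. The inspector is indifferent when −6q = 15q − 3(1−q), giving q = 1/8.

1/8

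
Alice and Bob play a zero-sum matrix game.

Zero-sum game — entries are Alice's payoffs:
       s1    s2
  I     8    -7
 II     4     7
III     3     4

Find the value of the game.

Row III is strictly dominated by row II, so Alice never plays it.
The remaining 2×2 game on (I, II) × (s1, s2) has no saddle point. Let Alice play I with probability p; indifference gives 8p + 4(1−p) = −7p + 7(1−p), so p = 1/6.
Similarly Bob's optimal q on s1 is 7/9, and the value is 8·(7/9) + (-7)·(2/9) = 14/3.

14/3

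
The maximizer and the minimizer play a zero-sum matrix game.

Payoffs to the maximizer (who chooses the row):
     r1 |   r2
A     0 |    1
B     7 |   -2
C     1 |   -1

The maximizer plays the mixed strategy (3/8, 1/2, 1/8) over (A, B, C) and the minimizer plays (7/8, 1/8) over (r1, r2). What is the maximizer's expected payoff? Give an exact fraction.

Against (7/8, 1/8), each row's expected payoff is A: 1/8; B: 47/8; C: 3/4.
Taking the (3/8, 1/2, 1/8)-weighted average: (3/8)·(1/8) + (1/2)·(47/8) + (1/8)·(3/4) = 197/64.

197/64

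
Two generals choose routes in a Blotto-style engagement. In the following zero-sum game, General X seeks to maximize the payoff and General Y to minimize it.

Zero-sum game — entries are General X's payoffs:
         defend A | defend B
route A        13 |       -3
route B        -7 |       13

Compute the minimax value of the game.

Row minima are -3 and -7, so General X's maximin is -3; column maxima are 13 and 13, so General Y's minimax is 13. These differ, so the equilibrium is in mixed strategies.
Let General X play route A with probability p. General Y is indifferent when 13p − 7(1−p) = −3p + 13(1−p), giving p = 5/9.
Let General Y play defend A with probability q. General X is indifferent when 13q − 3(1−q) = −7q + 13(1−q), giving q = 4/9.
The value is 13·(4/9) + (-3)·(5/9) = 37/9.

37/9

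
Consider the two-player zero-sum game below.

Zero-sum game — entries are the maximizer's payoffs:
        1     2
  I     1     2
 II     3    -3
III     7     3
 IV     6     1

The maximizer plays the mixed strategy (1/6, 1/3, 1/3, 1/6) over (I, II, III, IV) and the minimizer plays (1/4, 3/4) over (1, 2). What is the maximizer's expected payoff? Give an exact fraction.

3/2

Against (1/4, 3/4), each row's expected payoff is I: 7/4; II: -3/2; III: 4; IV: 9/4.
Taking the (1/6, 1/3, 1/3, 1/6)-weighted average: (1/6)·(7/4) + (1/3)·(-3/2) + (1/3)·(4) + (1/6)·(9/4) = 3/2.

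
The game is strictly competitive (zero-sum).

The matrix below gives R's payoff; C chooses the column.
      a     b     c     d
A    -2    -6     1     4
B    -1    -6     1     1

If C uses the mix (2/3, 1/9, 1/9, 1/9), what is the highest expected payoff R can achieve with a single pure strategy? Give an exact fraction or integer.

-10/9

A: (-2)·(2/3) + (-6)·(1/9) + (1)·(1/9) + (4)·(1/9) = -13/9.
B: (-1)·(2/3) + (-6)·(1/9) + (1)·(1/9) + (1)·(1/9) = -10/9.
The best pure response is B with expected payoff -10/9.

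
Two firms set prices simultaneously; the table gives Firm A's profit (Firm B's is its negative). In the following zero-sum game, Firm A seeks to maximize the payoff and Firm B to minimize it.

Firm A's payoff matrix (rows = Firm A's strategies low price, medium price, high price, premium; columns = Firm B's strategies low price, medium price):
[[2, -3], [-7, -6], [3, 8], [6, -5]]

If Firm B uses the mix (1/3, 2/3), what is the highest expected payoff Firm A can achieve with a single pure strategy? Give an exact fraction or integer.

19/3

low price: (2)·(1/3) + (-3)·(2/3) = -4/3.
medium price: (-7)·(1/3) + (-6)·(2/3) = -19/3.
high price: (3)·(1/3) + (8)·(2/3) = 19/3.
premium: (6)·(1/3) + (-5)·(2/3) = -4/3.
The best pure response is high price with expected payoff 19/3.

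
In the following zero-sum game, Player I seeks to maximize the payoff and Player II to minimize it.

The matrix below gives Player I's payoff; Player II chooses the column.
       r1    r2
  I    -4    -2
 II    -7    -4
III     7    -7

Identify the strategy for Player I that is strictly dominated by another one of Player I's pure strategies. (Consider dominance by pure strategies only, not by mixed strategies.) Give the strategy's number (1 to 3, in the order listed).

Compare II with I: -4 > -7, -2 > -4.
So I strictly dominates II for Player I; II is strictly dominated.

2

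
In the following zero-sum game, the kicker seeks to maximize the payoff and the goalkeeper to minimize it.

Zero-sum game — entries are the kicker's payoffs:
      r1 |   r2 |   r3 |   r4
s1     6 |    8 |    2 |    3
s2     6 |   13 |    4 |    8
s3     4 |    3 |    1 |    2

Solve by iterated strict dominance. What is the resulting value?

4

Row s3 is strictly dominated by row s1 (6>4, 8>3, 2>1, 3>2); eliminate s3.
Column r2 is strictly dominated by r1 for the goalkeeper (6<8, 6<13); eliminate r2.
Column r1 is strictly dominated by r3 for the goalkeeper (2<6, 4<6); eliminate r1.
Column r4 is strictly dominated by r3 for the goalkeeper (2<3, 4<8); eliminate r4.
Row s1 is strictly dominated by row s2 (4>2); eliminate s1.
Only (s2, r3) remains, with payoff 4.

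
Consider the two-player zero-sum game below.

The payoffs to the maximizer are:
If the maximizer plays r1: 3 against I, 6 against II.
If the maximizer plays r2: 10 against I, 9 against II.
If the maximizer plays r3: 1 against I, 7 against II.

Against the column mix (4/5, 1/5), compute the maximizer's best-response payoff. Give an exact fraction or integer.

49/5

r1: (3)·(4/5) + (6)·(1/5) = 18/5.
r2: (10)·(4/5) + (9)·(1/5) = 49/5.
r3: (1)·(4/5) + (7)·(1/5) = 11/5.
The best pure response is r2 with expected payoff 49/5.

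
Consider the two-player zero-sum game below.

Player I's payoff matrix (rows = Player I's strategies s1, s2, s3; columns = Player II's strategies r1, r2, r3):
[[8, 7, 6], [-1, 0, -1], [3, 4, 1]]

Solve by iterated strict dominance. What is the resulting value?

6

Column r2 is strictly dominated by r3 for Player II (6<7, -1<0, 1<4); eliminate r2.
Row s2 is strictly dominated by row s1 (8>-1, 6>-1); eliminate s2.
Row s3 is strictly dominated by row s1 (8>3, 6>1); eliminate s3.
Column r1 is strictly dominated by r3 for Player II (6<8); eliminate r1.
Only (s1, r3) remains, with payoff 6.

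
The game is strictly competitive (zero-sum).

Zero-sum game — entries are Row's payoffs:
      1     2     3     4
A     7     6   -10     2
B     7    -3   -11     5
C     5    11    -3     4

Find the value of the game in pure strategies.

-3

Row minima: -10, -11, -3 → Row's maximin is -3.
Column maxima: 7, 11, -3, 5 → Column's minimax is -3.
They coincide at (C, 3), so the value is -3.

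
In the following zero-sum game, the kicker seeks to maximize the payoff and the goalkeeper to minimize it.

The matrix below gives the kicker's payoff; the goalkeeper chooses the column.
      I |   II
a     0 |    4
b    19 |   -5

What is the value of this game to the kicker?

Row minima are 0 and -5, so the kicker's maximin is 0; column maxima are 19 and 4, so the goalkeeper's minimax is 4. These differ, so the equilibrium is in mixed strategies.
Let the kicker play a with probability p. The goalkeeper is indifferent when 19(1−p) = 4p − 5(1−p), giving p = 6/7.
Let the goalkeeper play I with probability q. The kicker is indifferent when 4(1−q) = 19q − 5(1−q), giving q = 9/28.
The value is 0·(9/28) + (4)·(19/28) = 19/7.

19/7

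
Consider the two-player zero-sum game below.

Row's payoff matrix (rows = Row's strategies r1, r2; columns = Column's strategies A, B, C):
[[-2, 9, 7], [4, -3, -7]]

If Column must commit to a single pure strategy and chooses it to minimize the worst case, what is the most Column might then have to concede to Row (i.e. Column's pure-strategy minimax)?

4

The worst case (largest entry) in each column is A: 4, B: 9, C: 7.
The best (smallest) of these is 4.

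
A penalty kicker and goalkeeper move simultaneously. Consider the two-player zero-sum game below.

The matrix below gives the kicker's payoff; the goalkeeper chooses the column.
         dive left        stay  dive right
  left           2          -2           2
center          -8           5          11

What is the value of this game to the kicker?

-6/17

Column dive right is strictly dominated by stay for the goalkeeper (it gives the kicker more in every row).
The remaining 2×2 game on (left, center) × (dive left, stay) has no saddle point. Let the kicker play left with probability p; indifference gives 2p − 8(1−p) = −2p + 5(1−p), so p = 13/17.
Similarly the goalkeeper's optimal q on dive left is 7/17, and the value is 2·(7/17) + (-2)·(10/17) = -6/17.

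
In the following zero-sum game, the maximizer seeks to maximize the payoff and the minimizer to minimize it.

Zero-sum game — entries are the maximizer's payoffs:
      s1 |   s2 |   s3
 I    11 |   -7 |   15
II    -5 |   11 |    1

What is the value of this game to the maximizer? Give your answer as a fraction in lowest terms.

Column s3 is strictly dominated by s1 for the minimizer (it gives the maximizer more in every row).
The remaining 2×2 game on (I, II) × (s1, s2) has no saddle point. Let the maximizer play I with probability p; indifference gives 11p − 5(1−p) = −7p + 11(1−p), so p = 8/17.
Similarly the minimizer's optimal q on s1 is 9/17, and the value is 11·(9/17) + (-7)·(8/17) = 43/17.

43/17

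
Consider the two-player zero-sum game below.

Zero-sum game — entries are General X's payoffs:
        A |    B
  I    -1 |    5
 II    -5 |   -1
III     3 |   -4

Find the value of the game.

11/13

Row II is strictly dominated by row I, so General X never plays it.
The remaining 2×2 game on (I, III) × (A, B) has no saddle point. Let General X play I with probability p; indifference gives −p + 3(1−p) = 5p − 4(1−p), so p = 7/13.
Similarly General Y's optimal q on A is 9/13, and the value is -1·(9/13) + (5)·(4/13) = 11/13.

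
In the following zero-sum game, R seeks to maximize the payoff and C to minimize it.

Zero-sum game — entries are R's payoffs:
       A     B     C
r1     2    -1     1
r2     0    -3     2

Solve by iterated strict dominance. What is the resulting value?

Column C is strictly dominated by B for C (-1<1, -3<2); eliminate C.
Row r2 is strictly dominated by row r1 (2>0, -1>-3); eliminate r2.
Column A is strictly dominated by B for C (-1<2); eliminate A.
Only (r1, B) remains, with payoff -1.

-1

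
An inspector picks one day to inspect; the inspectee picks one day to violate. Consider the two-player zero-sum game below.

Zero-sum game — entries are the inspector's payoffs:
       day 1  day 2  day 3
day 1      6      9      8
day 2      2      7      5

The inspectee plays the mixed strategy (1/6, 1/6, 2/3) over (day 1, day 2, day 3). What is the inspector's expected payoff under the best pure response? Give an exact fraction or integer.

47/6

day 1: (6)·(1/6) + (9)·(1/6) + (8)·(2/3) = 47/6.
day 2: (2)·(1/6) + (7)·(1/6) + (5)·(2/3) = 29/6.
The best pure response is day 1 with expected payoff 47/6.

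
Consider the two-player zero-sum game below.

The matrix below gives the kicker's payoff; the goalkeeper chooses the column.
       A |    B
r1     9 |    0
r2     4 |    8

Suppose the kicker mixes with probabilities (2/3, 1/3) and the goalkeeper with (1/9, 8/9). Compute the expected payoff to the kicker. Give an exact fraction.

Against (1/9, 8/9), each row's expected payoff is r1: 1; r2: 68/9.
Taking the (2/3, 1/3)-weighted average: (2/3)·(1) + (1/3)·(68/9) = 86/27.

86/27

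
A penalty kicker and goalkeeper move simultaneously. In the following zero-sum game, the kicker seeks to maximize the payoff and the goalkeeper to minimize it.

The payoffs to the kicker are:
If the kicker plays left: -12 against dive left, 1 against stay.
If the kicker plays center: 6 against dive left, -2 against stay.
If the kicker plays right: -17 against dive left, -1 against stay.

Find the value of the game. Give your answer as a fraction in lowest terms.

Row right is strictly dominated by row left, so the kicker never plays it.
The remaining 2×2 game on (left, center) × (dive left, stay) has no saddle point. Let the kicker play left with probability p; indifference gives −12p + 6(1−p) = p − 2(1−p), so p = 8/21.
Similarly the goalkeeper's optimal q on dive left is 1/7, and the value is -12·(1/7) + (1)·(6/7) = -6/7.

-6/7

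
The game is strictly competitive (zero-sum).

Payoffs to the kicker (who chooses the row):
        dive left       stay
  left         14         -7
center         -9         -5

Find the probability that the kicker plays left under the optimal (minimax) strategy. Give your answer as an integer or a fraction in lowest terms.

Row minima are -7 and -9, so the kicker's maximin is -7; column maxima are 14 and -5, so the goalkeeper's minimax is -5. These differ, so the equilibrium is in mixed strategies.
Let the kicker play left with probability p. The goalkeeper is indifferent when 14p − 9(1−p) = −7p − 5(1−p), giving p = 4/25.

4/25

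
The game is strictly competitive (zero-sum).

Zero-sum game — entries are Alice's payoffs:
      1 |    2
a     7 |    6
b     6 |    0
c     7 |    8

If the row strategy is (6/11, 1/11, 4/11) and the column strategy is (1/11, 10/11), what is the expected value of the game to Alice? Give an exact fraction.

756/121

Against (1/11, 10/11), each row's expected payoff is a: 67/11; b: 6/11; c: 87/11.
Taking the (6/11, 1/11, 4/11)-weighted average: (6/11)·(67/11) + (1/11)·(6/11) + (4/11)·(87/11) = 756/121.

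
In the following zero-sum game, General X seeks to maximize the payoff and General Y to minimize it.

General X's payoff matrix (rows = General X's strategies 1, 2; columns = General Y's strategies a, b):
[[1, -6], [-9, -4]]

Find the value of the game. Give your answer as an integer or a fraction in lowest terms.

-29/6

Row minima are -6 and -9, so General X's maximin is -6; column maxima are 1 and -4, so General Y's minimax is -4. These differ, so the equilibrium is in mixed strategies.
Let General X play 1 with probability p. General Y is indifferent when p − 9(1−p) = −6p − 4(1−p), giving p = 5/12.
Let General Y play a with probability q. General X is indifferent when q − 6(1−q) = −9q − 4(1−q), giving q = 1/6.
The value is 1·(1/6) + (-6)·(5/6) = -29/6.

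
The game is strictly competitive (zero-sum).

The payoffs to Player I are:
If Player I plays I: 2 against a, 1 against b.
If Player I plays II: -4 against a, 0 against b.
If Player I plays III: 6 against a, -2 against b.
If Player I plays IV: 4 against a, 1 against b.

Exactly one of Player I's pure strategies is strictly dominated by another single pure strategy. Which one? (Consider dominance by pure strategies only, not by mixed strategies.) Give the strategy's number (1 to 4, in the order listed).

Compare II with I: 2 > -4, 1 > 0.
So I strictly dominates II for Player I; II is strictly dominated.

2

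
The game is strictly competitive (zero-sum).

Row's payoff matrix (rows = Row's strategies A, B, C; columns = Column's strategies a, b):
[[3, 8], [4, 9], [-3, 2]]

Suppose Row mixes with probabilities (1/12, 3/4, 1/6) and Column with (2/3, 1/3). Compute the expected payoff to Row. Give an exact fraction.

53/12

Against (2/3, 1/3), each row's expected payoff is A: 14/3; B: 17/3; C: -4/3.
Taking the (1/12, 3/4, 1/6)-weighted average: (1/12)·(14/3) + (3/4)·(17/3) + (1/6)·(-4/3) = 53/12.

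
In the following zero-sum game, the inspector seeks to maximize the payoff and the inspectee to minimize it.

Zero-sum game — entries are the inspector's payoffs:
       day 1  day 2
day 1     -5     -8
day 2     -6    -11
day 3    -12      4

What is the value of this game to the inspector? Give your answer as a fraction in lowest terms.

-116/19

Row day 2 is strictly dominated by row day 1, so the inspector never plays it.
The remaining 2×2 game on (day 1, day 3) × (day 1, day 2) has no saddle point. Let the inspector play day 1 with probability p; indifference gives −5p − 12(1−p) = −8p + 4(1−p), so p = 16/19.
Similarly the inspectee's optimal q on day 1 is 12/19, and the value is -5·(12/19) + (-8)·(7/19) = -116/19.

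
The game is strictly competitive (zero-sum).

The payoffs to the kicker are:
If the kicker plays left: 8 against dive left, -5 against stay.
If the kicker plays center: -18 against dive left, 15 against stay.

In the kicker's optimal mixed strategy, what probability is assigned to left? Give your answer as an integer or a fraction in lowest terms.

Row minima are -5 and -18, so the kicker's maximin is -5; column maxima are 8 and 15, so the goalkeeper's minimax is 8. These differ, so the equilibrium is in mixed strategies.
Let the kicker play left with probability p. The goalkeeper is indifferent when 8p − 18(1−p) = −5p + 15(1−p), giving p = 33/46.

33/46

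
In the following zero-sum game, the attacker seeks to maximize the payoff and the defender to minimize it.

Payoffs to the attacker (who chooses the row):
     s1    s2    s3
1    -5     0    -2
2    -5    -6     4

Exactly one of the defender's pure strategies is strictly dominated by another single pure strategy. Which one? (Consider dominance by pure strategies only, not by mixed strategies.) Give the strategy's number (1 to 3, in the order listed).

The defender prefers columns that give the attacker less. Compare s3 with s1: -5 < -2, -5 < 4.
So s1 strictly dominates s3 for the defender; s3 is strictly dominated.

3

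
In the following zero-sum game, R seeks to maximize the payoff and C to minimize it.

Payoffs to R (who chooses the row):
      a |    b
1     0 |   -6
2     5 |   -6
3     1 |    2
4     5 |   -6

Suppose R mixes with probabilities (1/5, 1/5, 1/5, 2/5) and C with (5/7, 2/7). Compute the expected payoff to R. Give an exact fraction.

Against (5/7, 2/7), each row's expected payoff is 1: -12/7; 2: 13/7; 3: 9/7; 4: 13/7.
Taking the (1/5, 1/5, 1/5, 2/5)-weighted average: (1/5)·(-12/7) + (1/5)·(13/7) + (1/5)·(9/7) + (2/5)·(13/7) = 36/35.

36/35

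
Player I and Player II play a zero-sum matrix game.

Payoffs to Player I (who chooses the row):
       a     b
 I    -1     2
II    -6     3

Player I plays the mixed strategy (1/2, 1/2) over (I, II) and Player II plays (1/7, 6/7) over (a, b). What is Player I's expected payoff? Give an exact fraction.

Against (1/7, 6/7), each row's expected payoff is I: 11/7; II: 12/7.
Taking the (1/2, 1/2)-weighted average: (1/2)·(11/7) + (1/2)·(12/7) = 23/14.

23/14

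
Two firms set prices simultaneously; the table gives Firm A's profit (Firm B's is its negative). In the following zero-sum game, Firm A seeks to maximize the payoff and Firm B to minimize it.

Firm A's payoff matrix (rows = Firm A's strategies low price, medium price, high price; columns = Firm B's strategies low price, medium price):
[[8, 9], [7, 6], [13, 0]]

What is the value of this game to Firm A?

117/14

Row medium price is strictly dominated by row low price, so Firm A never plays it.
The remaining 2×2 game on (low price, high price) × (low price, medium price) has no saddle point. Let Firm A play low price with probability p; indifference gives 8p + 13(1−p) = 9p, so p = 13/14.
Similarly Firm B's optimal q on low price is 9/14, and the value is 8·(9/14) + (9)·(5/14) = 117/14.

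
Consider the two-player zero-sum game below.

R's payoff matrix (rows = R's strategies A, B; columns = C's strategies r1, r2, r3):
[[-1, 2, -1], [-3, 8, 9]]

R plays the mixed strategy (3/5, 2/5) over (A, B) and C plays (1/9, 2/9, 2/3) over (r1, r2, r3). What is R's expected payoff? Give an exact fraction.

25/9

Against (1/9, 2/9, 2/3), each row's expected payoff is A: -1/3; B: 67/9.
Taking the (3/5, 2/5)-weighted average: (3/5)·(-1/3) + (2/5)·(67/9) = 25/9.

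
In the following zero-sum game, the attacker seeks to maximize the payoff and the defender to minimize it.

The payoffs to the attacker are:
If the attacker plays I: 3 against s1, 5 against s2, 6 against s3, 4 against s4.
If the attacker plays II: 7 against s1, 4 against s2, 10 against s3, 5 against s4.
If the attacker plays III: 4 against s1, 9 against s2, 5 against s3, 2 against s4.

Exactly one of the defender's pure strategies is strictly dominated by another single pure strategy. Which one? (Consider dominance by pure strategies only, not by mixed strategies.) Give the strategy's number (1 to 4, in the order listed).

3

The defender prefers columns that give the attacker less. Compare s3 with s1: 3 < 6, 7 < 10, 4 < 5.
So s1 strictly dominates s3 for the defender; s3 is strictly dominated.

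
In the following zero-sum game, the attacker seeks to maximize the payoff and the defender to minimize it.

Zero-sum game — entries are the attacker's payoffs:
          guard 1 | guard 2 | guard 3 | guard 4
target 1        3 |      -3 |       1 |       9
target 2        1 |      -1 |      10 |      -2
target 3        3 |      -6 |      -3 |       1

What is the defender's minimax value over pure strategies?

The worst case (largest entry) in each column is guard 1: 3, guard 2: -1, guard 3: 10, guard 4: 9.
The best (smallest) of these is -1.

-1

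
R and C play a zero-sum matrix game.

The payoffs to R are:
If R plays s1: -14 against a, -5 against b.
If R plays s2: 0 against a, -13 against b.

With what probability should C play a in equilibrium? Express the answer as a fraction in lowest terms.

4/11

Row minima are -14 and -13, so R's maximin is -13; column maxima are 0 and -5, so C's minimax is -5. These differ, so the equilibrium is in mixed strategies.
Let C play a with probability q. R is indifferent when −14q − 5(1−q) = −13(1−q), giving q = 4/11.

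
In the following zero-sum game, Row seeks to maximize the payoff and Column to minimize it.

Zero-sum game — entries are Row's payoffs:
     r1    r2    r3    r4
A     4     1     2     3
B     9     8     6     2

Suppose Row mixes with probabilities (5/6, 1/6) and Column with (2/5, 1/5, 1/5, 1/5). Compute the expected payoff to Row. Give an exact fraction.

Against (2/5, 1/5, 1/5, 1/5), each row's expected payoff is A: 14/5; B: 34/5.
Taking the (5/6, 1/6)-weighted average: (5/6)·(14/5) + (1/6)·(34/5) = 52/15.

52/15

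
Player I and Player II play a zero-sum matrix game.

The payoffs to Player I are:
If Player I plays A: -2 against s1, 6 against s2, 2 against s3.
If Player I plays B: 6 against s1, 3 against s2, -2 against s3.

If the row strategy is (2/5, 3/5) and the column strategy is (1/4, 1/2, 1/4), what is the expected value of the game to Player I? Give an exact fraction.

Against (1/4, 1/2, 1/4), each row's expected payoff is A: 3; B: 5/2.
Taking the (2/5, 3/5)-weighted average: (2/5)·(3) + (3/5)·(5/2) = 27/10.

27/10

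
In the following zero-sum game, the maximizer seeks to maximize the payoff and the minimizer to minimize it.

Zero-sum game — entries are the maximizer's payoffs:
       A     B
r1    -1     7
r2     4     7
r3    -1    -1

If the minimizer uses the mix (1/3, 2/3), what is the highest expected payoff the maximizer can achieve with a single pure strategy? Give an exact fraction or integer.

6

r1: (-1)·(1/3) + (7)·(2/3) = 13/3.
r2: (4)·(1/3) + (7)·(2/3) = 6.
r3: (-1)·(1/3) + (-1)·(2/3) = -1.
The best pure response is r2 with expected payoff 6.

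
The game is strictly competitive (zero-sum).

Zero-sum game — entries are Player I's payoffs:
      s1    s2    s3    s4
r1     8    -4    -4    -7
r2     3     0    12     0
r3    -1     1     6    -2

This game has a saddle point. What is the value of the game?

Row minima: -7, 0, -2 → Player I's maximin is 0.
Column maxima: 8, 1, 12, 0 → Player II's minimax is 0.
They coincide at (r2, s4), so the value is 0.

0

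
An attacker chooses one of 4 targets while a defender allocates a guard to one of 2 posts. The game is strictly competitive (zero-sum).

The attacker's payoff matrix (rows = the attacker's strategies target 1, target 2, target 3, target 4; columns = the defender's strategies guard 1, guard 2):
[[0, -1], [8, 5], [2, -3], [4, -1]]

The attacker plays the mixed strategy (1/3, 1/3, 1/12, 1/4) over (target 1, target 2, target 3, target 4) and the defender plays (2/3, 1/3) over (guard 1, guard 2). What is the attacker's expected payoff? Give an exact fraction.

Against (2/3, 1/3), each row's expected payoff is target 1: -1/3; target 2: 7; target 3: 1/3; target 4: 7/3.
Taking the (1/3, 1/3, 1/12, 1/4)-weighted average: (1/3)·(-1/3) + (1/3)·(7) + (1/12)·(1/3) + (1/4)·(7/3) = 17/6.

17/6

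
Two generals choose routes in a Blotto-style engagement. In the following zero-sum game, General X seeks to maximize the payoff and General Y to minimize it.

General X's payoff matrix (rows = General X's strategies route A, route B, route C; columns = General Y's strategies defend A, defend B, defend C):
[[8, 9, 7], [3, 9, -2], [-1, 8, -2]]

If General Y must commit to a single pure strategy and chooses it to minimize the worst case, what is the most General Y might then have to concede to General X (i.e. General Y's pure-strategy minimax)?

7

The worst case (largest entry) in each column is defend A: 8, defend B: 9, defend C: 7.
The best (smallest) of these is 7.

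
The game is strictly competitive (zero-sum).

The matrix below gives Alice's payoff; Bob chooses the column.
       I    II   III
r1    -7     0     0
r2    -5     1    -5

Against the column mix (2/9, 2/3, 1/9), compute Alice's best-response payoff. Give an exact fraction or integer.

-1

r1: (-7)·(2/9) + (0)·(2/3) + (0)·(1/9) = -14/9.
r2: (-5)·(2/9) + (1)·(2/3) + (-5)·(1/9) = -1.
The best pure response is r2 with expected payoff -1.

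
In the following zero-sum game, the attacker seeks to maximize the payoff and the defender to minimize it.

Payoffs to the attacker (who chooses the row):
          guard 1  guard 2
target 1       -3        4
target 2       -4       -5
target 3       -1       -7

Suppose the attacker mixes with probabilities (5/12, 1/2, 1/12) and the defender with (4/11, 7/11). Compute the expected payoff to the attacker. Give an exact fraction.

Against (4/11, 7/11), each row's expected payoff is target 1: 16/11; target 2: -51/11; target 3: -53/11.
Taking the (5/12, 1/2, 1/12)-weighted average: (5/12)·(16/11) + (1/2)·(-51/11) + (1/12)·(-53/11) = -93/44.

-93/44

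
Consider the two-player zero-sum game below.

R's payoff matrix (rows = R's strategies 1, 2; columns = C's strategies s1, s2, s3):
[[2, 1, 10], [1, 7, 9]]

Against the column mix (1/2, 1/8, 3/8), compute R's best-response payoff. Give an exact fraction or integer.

39/8

1: (2)·(1/2) + (1)·(1/8) + (10)·(3/8) = 39/8.
2: (1)·(1/2) + (7)·(1/8) + (9)·(3/8) = 19/4.
The best pure response is 1 with expected payoff 39/8.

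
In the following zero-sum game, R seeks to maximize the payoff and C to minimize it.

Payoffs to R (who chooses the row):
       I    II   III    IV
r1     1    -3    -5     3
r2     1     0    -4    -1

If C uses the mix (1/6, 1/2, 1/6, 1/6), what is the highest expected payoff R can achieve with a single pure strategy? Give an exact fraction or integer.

r1: (1)·(1/6) + (-3)·(1/2) + (-5)·(1/6) + (3)·(1/6) = -5/3.
r2: (1)·(1/6) + (0)·(1/2) + (-4)·(1/6) + (-1)·(1/6) = -2/3.
The best pure response is r2 with expected payoff -2/3.

-2/3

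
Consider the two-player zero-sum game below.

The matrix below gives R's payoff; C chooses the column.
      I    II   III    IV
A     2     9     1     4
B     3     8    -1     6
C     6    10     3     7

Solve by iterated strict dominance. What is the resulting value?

3

Row A is strictly dominated by row C (6>2, 10>9, 3>1, 7>4); eliminate A.
Column II is strictly dominated by I for C (3<8, 6<10); eliminate II.
Column I is strictly dominated by III for C (-1<3, 3<6); eliminate I.
Column IV is strictly dominated by III for C (-1<6, 3<7); eliminate IV.
Row B is strictly dominated by row C (3>-1); eliminate B.
Only (C, III) remains, with payoff 3.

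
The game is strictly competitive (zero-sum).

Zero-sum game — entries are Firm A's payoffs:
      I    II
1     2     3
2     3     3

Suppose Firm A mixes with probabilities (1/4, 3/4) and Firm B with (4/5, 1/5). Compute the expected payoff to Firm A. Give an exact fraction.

14/5

Against (4/5, 1/5), each row's expected payoff is 1: 11/5; 2: 3.
Taking the (1/4, 3/4)-weighted average: (1/4)·(11/5) + (3/4)·(3) = 14/5.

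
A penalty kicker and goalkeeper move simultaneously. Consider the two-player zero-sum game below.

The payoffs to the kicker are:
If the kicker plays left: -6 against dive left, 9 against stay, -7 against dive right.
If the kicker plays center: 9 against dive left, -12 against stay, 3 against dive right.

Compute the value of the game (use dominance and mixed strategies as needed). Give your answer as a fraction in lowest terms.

Column dive left is strictly dominated by dive right for the goalkeeper (it gives the kicker more in every row).
The remaining 2×2 game on (left, center) × (stay, dive right) has no saddle point. Let the kicker play left with probability p; indifference gives 9p − 12(1−p) = −7p + 3(1−p), so p = 15/31.
Similarly the goalkeeper's optimal q on stay is 10/31, and the value is 9·(10/31) + (-7)·(21/31) = -57/31.

-57/31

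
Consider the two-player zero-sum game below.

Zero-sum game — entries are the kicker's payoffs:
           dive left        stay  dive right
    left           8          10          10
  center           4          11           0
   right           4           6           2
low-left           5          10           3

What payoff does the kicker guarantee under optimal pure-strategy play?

8

Row minima: 8, 0, 2, 3 → the kicker's maximin is 8.
Column maxima: 8, 11, 10 → the goalkeeper's minimax is 8.
They coincide at (left, dive left), so the value is 8.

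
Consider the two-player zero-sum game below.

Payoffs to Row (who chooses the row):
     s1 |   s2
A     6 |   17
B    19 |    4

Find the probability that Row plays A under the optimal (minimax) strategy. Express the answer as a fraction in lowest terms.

15/26

Row minima are 6 and 4, so Row's maximin is 6; column maxima are 19 and 17, so Column's minimax is 17. These differ, so the equilibrium is in mixed strategies.
Let Row play A with probability p. Column is indifferent when 6p + 19(1−p) = 17p + 4(1−p), giving p = 15/26.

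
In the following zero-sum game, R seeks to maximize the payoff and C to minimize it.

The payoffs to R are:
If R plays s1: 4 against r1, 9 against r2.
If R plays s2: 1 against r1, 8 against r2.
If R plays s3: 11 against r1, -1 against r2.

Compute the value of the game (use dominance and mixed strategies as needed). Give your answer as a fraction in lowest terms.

103/17

Row s2 is strictly dominated by row s1, so R never plays it.
The remaining 2×2 game on (s1, s3) × (r1, r2) has no saddle point. Let R play s1 with probability p; indifference gives 4p + 11(1−p) = 9p − (1−p), so p = 12/17.
Similarly C's optimal q on r1 is 10/17, and the value is 4·(10/17) + (9)·(7/17) = 103/17.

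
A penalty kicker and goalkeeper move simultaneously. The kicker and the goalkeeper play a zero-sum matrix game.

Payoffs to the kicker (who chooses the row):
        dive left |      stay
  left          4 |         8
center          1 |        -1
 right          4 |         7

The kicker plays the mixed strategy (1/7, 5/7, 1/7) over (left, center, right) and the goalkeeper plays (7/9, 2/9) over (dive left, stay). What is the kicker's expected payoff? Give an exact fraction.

Against (7/9, 2/9), each row's expected payoff is left: 44/9; center: 5/9; right: 14/3.
Taking the (1/7, 5/7, 1/7)-weighted average: (1/7)·(44/9) + (5/7)·(5/9) + (1/7)·(14/3) = 37/21.

37/21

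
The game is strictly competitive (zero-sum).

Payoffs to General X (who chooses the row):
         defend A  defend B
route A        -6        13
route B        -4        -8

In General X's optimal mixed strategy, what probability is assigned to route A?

4/23

Row minima are -6 and -8, so General X's maximin is -6; column maxima are -4 and 13, so General Y's minimax is -4. These differ, so the equilibrium is in mixed strategies.
Let General X play route A with probability p. General Y is indifferent when −6p − 4(1−p) = 13p − 8(1−p), giving p = 4/23.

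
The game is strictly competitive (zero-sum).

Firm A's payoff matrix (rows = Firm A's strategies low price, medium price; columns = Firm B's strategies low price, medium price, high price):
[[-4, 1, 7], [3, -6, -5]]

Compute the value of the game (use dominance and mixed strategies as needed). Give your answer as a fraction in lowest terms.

-3/2

Column high price is strictly dominated by medium price for Firm B (it gives Firm A more in every row).
The remaining 2×2 game on (low price, medium price) × (low price, medium price) has no saddle point. Let Firm A play low price with probability p; indifference gives −4p + 3(1−p) = p − 6(1−p), so p = 9/14.
Similarly Firm B's optimal q on low price is 1/2, and the value is -4·(1/2) + (1)·(1/2) = -3/2.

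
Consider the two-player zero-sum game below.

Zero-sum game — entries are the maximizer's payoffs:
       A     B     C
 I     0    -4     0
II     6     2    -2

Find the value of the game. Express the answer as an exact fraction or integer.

-1

Column A is strictly dominated by B for the minimizer (it gives the maximizer more in every row).
The remaining 2×2 game on (I, II) × (B, C) has no saddle point. Let the maximizer play I with probability p; indifference gives −4p + 2(1−p) = −2(1−p), so p = 1/2.
Similarly the minimizer's optimal q on B is 1/4, and the value is -4·(1/4) + (0)·(3/4) = -1.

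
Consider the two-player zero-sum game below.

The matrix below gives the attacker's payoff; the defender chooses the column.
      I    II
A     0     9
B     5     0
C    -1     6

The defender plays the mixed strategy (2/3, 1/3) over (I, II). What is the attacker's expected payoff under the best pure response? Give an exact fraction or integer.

A: (0)·(2/3) + (9)·(1/3) = 3.
B: (5)·(2/3) + (0)·(1/3) = 10/3.
C: (-1)·(2/3) + (6)·(1/3) = 4/3.
The best pure response is B with expected payoff 10/3.

10/3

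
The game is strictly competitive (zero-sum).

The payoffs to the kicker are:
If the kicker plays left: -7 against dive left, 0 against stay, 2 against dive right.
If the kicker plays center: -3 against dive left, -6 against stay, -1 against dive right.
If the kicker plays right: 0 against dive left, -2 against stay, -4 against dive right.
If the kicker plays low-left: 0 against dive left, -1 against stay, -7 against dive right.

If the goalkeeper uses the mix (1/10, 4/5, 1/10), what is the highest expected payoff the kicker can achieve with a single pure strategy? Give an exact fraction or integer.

-1/2

left: (-7)·(1/10) + (0)·(4/5) + (2)·(1/10) = -1/2.
center: (-3)·(1/10) + (-6)·(4/5) + (-1)·(1/10) = -26/5.
right: (0)·(1/10) + (-2)·(4/5) + (-4)·(1/10) = -2.
low-left: (0)·(1/10) + (-1)·(4/5) + (-7)·(1/10) = -3/2.
The best pure response is left with expected payoff -1/2.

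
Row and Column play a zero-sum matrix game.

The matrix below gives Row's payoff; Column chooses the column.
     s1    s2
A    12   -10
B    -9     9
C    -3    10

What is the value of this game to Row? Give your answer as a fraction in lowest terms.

Row B is strictly dominated by row C, so Row never plays it.
The remaining 2×2 game on (A, C) × (s1, s2) has no saddle point. Let Row play A with probability p; indifference gives 12p − 3(1−p) = −10p + 10(1−p), so p = 13/35.
Similarly Column's optimal q on s1 is 4/7, and the value is 12·(4/7) + (-10)·(3/7) = 18/7.

18/7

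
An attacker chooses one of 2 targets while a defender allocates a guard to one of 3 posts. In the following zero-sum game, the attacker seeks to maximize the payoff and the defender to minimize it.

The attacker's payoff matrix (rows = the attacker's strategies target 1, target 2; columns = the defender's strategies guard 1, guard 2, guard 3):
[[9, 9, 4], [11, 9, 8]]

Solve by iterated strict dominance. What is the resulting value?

8

Column guard 1 is strictly dominated by guard 3 for the defender (4<9, 8<11); eliminate guard 1.
Column guard 2 is strictly dominated by guard 3 for the defender (4<9, 8<9); eliminate guard 2.
Row target 1 is strictly dominated by row target 2 (8>4); eliminate target 1.
Only (target 2, guard 3) remains, with payoff 8.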